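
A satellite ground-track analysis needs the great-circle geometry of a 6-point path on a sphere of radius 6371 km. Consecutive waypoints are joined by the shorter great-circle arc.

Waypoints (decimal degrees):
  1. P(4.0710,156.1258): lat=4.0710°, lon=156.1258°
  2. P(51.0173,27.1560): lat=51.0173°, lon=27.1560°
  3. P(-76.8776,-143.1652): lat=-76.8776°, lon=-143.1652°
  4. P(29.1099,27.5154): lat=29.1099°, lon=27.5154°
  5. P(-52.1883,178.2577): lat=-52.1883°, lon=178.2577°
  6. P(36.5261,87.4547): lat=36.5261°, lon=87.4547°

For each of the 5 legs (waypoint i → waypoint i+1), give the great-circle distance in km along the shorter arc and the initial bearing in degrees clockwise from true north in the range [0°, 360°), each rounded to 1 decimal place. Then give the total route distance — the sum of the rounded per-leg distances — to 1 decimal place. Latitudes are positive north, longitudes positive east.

Leg 1: φ1=0.0710524, φ2=0.8904199, Δφ=0.8193675, Δλ=-2.2509476 rad; a=sin²(Δφ/2)+cosφ1·cosφ2·sin²(Δλ/2)=0.6697276868; c=2·atan2(√a, √(1-a))=1.917134157; dist=6371·c=12214.062 ≈ 12214.1 km; running total=12214.1 km
Leg 1 bearing: y=sinΔλ·cosφ2=-0.48910002, x=cosφ1·sinφ2-sinφ1·cosφ2·cosΔλ=0.80346202; θ=atan2(y, x)=-31.3306° <0 so +360° → 328.6694° ≈ 328.7°
Leg 2: φ1=0.8904199, φ2=-1.3417672, Δφ=-2.2321871, Δλ=-2.9726657 rad; a=sin²(Δφ/2)+cosφ1·cosφ2·sin²(Δλ/2)=0.9489136236; c=2·atan2(√a, √(1-a))=2.685606575; dist=6371·c=17109.999 ≈ 17110.0 km; running total=29324.1 km
Leg 2 bearing: y=sinΔλ·cosφ2=-0.03816969, x=cosφ1·sinφ2-sinφ1·cosφ2·cosΔλ=-0.43869045; θ=atan2(y, x)=-175.0273° <0 so +360° → 184.9727° ≈ 185.0°
Leg 3: φ1=-1.3417672, φ2=0.5080636, Δφ=1.8498308, Δλ=2.9789384 rad; a=sin²(Δφ/2)+cosφ1·cosφ2·sin²(Δλ/2)=0.8347600012; c=2·atan2(√a, √(1-a))=2.304358720; dist=6371·c=14681.069 ≈ 14681.1 km; running total=44005.2 km
Leg 3 bearing: y=sinΔλ·cosφ2=0.14148328, x=cosφ1·sinφ2-sinφ1·cosφ2·cosΔλ=-0.72919507; θ=atan2(y, x)=169.0195° ≈ 169.0°
Leg 4: φ1=0.5080636, φ2=-0.9108577, Δφ=-1.4189213, Δλ=2.6309495 rad; a=sin²(Δφ/2)+cosφ1·cosφ2·sin²(Δλ/2)=0.9258195607; c=2·atan2(√a, √(1-a))=2.589901047; dist=6371·c=16500.260 ≈ 16500.3 km; running total=60505.5 km
Leg 4 bearing: y=sinΔλ·cosφ2=0.29963012, x=cosφ1·sinφ2-sinφ1·cosφ2·cosΔλ=-0.43003790; θ=atan2(y, x)=145.1330° ≈ 145.1°
Leg 5: φ1=-0.9108577, φ2=0.6375007, Δφ=1.5483584, Δλ=-1.5848113 rad; a=sin²(Δφ/2)+cosφ1·cosφ2·sin²(Δλ/2)=0.7385606496; c=2·atan2(√a, √(1-a))=2.068172538; dist=6371·c=13176.327 ≈ 13176.3 km; running total=73681.8 km
Leg 5 bearing: y=sinΔλ·cosφ2=-0.80350690, x=cosφ1·sinφ2-sinφ1·cosφ2·cosΔλ=0.35599428; θ=atan2(y, x)=-66.1042° <0 so +360° → 293.8958° ≈ 293.9°

Leg 1: dist=12214.1 km, bearing=328.7°
Leg 2: dist=17110.0 km, bearing=185.0°
Leg 3: dist=14681.1 km, bearing=169.0°
Leg 4: dist=16500.3 km, bearing=145.1°
Leg 5: dist=13176.3 km, bearing=293.9°
Total: 73681.8 km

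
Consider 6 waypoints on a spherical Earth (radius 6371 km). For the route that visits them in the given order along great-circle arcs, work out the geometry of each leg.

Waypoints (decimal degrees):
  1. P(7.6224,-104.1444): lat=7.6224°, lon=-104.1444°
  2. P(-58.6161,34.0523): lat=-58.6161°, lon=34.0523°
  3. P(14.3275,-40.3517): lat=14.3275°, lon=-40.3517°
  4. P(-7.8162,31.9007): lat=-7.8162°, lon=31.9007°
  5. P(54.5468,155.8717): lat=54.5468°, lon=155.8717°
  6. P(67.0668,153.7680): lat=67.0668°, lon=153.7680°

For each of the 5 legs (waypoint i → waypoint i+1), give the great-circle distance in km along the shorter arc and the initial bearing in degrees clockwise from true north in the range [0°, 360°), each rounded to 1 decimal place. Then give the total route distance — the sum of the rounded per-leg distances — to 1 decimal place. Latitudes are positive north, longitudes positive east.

Leg 1: φ1=0.1330360, φ2=-1.0230439, Δφ=-1.1560799, Δλ=2.4119874 rad; a=sin²(Δφ/2)+cosφ1·cosφ2·sin²(Δλ/2)=0.7490044243; c=2·atan2(√a, √(1-a))=2.092097441; dist=6371·c=13328.753 ≈ 13328.8 km; running total=13328.8 km
Leg 1 bearing: y=sinΔλ·cosφ2=0.34713232, x=cosφ1·sinφ2-sinφ1·cosφ2·cosΔλ=-0.79466115; θ=atan2(y, x)=156.4028° ≈ 156.4°
Leg 2: φ1=-1.0230439, φ2=0.2500620, Δφ=1.2731060, Δλ=-1.2985948 rad; a=sin²(Δφ/2)+cosφ1·cosφ2·sin²(Δλ/2)=0.5378019094; c=2·atan2(√a, √(1-a))=1.646472356; dist=6371·c=10489.675 ≈ 10489.7 km; running total=23818.5 km
Leg 2 bearing: y=sinΔλ·cosφ2=-0.93322358, x=cosφ1·sinφ2-sinφ1·cosφ2·cosΔλ=0.35125179; θ=atan2(y, x)=-69.3744° <0 so +360° → 290.6256° ≈ 290.6°
Leg 3: φ1=0.2500620, φ2=-0.1364184, Δφ=-0.3864805, Δλ=1.2610423 rad; a=sin²(Δφ/2)+cosφ1·cosφ2·sin²(Δλ/2)=0.3705272433; c=2·atan2(√a, √(1-a))=1.308866007; dist=6371·c=8338.785 ≈ 8338.8 km; running total=32157.3 km
Leg 3 bearing: y=sinΔλ·cosφ2=0.94356015, x=cosφ1·sinφ2-sinφ1·cosφ2·cosΔλ=-0.20649810; θ=atan2(y, x)=102.3446° ≈ 102.3°
Leg 4: φ1=-0.1364184, φ2=0.9520213, Δφ=1.0884397, Δλ=2.1637021 rad; a=sin²(Δφ/2)+cosφ1·cosφ2·sin²(Δλ/2)=0.7159395445; c=2·atan2(√a, √(1-a))=2.017371472; dist=6371·c=12852.674 ≈ 12852.7 km; running total=45010.0 km
Leg 4 bearing: y=sinΔλ·cosφ2=0.48103722, x=cosφ1·sinφ2-sinφ1·cosφ2·cosΔλ=0.76294406; θ=atan2(y, x)=32.2315° ≈ 32.2°
Leg 5: φ1=0.9520213, φ2=1.1705365, Δφ=0.2185152, Δλ=-0.0367165 rad; a=sin²(Δφ/2)+cosφ1·cosφ2·sin²(Δλ/2)=0.0119659666; c=2·atan2(√a, √(1-a))=0.219216803; dist=6371·c=1396.630 ≈ 1396.6 km; running total=46406.6 km
Leg 5 bearing: y=sinΔλ·cosφ2=-0.01430365, x=cosφ1·sinφ2-sinφ1·cosφ2·cosΔλ=0.21699432; θ=atan2(y, x)=-3.7713° <0 so +360° → 356.2287° ≈ 356.2°

Leg 1: dist=13328.8 km, bearing=156.4°
Leg 2: dist=10489.7 km, bearing=290.6°
Leg 3: dist=8338.8 km, bearing=102.3°
Leg 4: dist=12852.7 km, bearing=32.2°
Leg 5: dist=1396.6 km, bearing=356.2°
Total: 46406.6 km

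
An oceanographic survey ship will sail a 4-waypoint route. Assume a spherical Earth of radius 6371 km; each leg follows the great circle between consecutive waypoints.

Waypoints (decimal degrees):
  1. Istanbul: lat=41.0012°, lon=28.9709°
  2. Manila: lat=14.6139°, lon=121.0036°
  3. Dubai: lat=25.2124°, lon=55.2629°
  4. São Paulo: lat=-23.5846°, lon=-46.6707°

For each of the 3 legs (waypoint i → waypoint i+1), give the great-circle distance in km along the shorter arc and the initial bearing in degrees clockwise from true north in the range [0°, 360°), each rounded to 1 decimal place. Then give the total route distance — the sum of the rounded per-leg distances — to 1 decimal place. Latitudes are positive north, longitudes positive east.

Leg 1: dist=9115.1 km, bearing=77.6°
Leg 2: dist=6910.6 km, bearing=291.1°
Leg 3: dist=12230.5 km, bearing=252.6°
Total: 28256.2 km

Leg 1: φ1=0.7156059, φ2=0.2550607, Δφ=-0.4605453, Δλ=1.6062736 rad; a=sin²(Δφ/2)+cosφ1·cosφ2·sin²(Δλ/2)=0.4301862740; c=2·atan2(√a, √(1-a))=1.430711156; dist=6371·c=9115.061 ≈ 9115.1 km; running total=9115.1 km
Leg 1 bearing: y=sinΔλ·cosφ2=0.96703909, x=cosφ1·sinφ2-sinφ1·cosφ2·cosΔλ=0.21293089; θ=atan2(y, x)=77.5823° ≈ 77.6°
Leg 2: φ1=0.2550607, φ2=0.4400394, Δφ=0.1849787, Δλ=-1.1473917 rad; a=sin²(Δφ/2)+cosφ1·cosφ2·sin²(Δλ/2)=0.2664126165; c=2·atan2(√a, √(1-a))=1.084703625; dist=6371·c=6910.647 ≈ 6910.6 km; running total=16025.7 km
Leg 2 bearing: y=sinΔλ·cosφ2=-0.82484260, x=cosφ1·sinφ2-sinφ1·cosφ2·cosΔλ=0.31840606; θ=atan2(y, x)=-68.8924° <0 so +360° → 291.1076° ≈ 291.1°
Leg 3: φ1=0.4400394, φ2=-0.4116289, Δφ=-0.8516683, Δλ=-1.7790769 rad; a=sin²(Δφ/2)+cosφ1·cosφ2·sin²(Δλ/2)=0.6709431867; c=2·atan2(√a, √(1-a))=1.919719826; dist=6371·c=12230.535 ≈ 12230.5 km; running total=28256.2 km
Leg 3 bearing: y=sinΔλ·cosφ2=-0.89666345, x=cosφ1·sinφ2-sinφ1·cosφ2·cosΔλ=-0.28126210; θ=atan2(y, x)=-107.4154° <0 so +360° → 252.5846° ≈ 252.6°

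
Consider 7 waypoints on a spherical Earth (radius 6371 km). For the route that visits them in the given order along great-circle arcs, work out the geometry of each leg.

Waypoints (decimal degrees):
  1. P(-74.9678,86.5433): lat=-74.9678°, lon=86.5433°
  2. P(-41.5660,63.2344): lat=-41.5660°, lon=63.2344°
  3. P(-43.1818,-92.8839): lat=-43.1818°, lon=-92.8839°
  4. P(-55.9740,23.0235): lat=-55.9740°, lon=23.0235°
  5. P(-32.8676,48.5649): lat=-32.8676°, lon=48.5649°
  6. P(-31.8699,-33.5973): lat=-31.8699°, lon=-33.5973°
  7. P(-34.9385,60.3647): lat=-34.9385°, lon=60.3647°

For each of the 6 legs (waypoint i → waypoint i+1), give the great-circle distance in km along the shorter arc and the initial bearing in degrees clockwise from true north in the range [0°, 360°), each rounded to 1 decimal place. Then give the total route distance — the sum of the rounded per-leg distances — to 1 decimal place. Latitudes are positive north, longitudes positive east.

Leg 1: dist=3893.6 km, bearing=328.9°
Leg 2: dist=10293.3 km, bearing=197.2°
Leg 3: dist=7462.9 km, bearing=146.9°
Leg 4: dist=3234.8 km, bearing=48.1°
Leg 5: dist=7497.9 km, bearing=245.7°
Leg 6: dist=8369.6 km, bearing=122.3°
Total: 40752.1 km

Leg 1: φ1=-1.3084349, φ2=-0.7254636, Δφ=0.5829714, Δλ=-0.4068171 rad; a=sin²(Δφ/2)+cosφ1·cosφ2·sin²(Δλ/2)=0.0905035176; c=2·atan2(√a, √(1-a))=0.611142530; dist=6371·c=3893.589 ≈ 3893.6 km; running total=3893.6 km
Leg 1 bearing: y=sinΔλ·cosφ2=-0.29605070, x=cosφ1·sinφ2-sinφ1·cosφ2·cosΔλ=0.49153282; θ=atan2(y, x)=-31.0606° <0 so +360° → 328.9394° ≈ 328.9°
Leg 2: φ1=-0.7254636, φ2=-0.7536646, Δφ=-0.0282010, Δλ=-2.7247784 rad; a=sin²(Δφ/2)+cosφ1·cosφ2·sin²(Δλ/2)=0.5224149305; c=2·atan2(√a, √(1-a))=1.615641217; dist=6371·c=10293.250 ≈ 10293.3 km; running total=14186.9 km
Leg 2 bearing: y=sinΔλ·cosφ2=-0.29521064, x=cosφ1·sinφ2-sinφ1·cosφ2·cosΔλ=-0.95437988; θ=atan2(y, x)=-162.8120° <0 so +360° → 197.1880° ≈ 197.2°
Leg 3: φ1=-0.7536646, φ2=-0.9769306, Δφ=-0.2232660, Δλ=2.0229658 rad; a=sin²(Δφ/2)+cosφ1·cosφ2·sin²(Δλ/2)=0.3055630221; c=2·atan2(√a, √(1-a))=1.171387296; dist=6371·c=7462.908 ≈ 7462.9 km; running total=21649.8 km
Leg 3 bearing: y=sinΔλ·cosφ2=0.50333312, x=cosφ1·sinφ2-sinφ1·cosφ2·cosΔλ=-0.77164293; θ=atan2(y, x)=146.8841° ≈ 146.9°
Leg 4: φ1=-0.9769306, φ2=-0.5736478, Δφ=0.4032828, Δλ=0.4457815 rad; a=sin²(Δφ/2)+cosφ1·cosφ2·sin²(Δλ/2)=0.0630766400; c=2·atan2(√a, √(1-a))=0.507737611; dist=6371·c=3234.796 ≈ 3234.8 km; running total=24884.6 km
Leg 4 bearing: y=sinΔλ·cosφ2=0.36214553, x=cosφ1·sinφ2-sinφ1·cosφ2·cosΔλ=0.32441104; θ=atan2(y, x)=48.1459° ≈ 48.1°
Leg 5: φ1=-0.5736478, φ2=-0.5562347, Δφ=0.0174131, Δλ=-1.4340009 rad; a=sin²(Δφ/2)+cosφ1·cosφ2·sin²(Δλ/2)=0.3080928559; c=2·atan2(√a, √(1-a))=1.176872905; dist=6371·c=7497.857 ≈ 7497.9 km; running total=32382.5 km
Leg 5 bearing: y=sinΔλ·cosφ2=-0.84131557, x=cosφ1·sinφ2-sinφ1·cosφ2·cosΔλ=-0.38062409; θ=atan2(y, x)=-114.3427° <0 so +360° → 245.6573° ≈ 245.7°
Leg 6: φ1=-0.5562347, φ2=-0.6097919, Δφ=-0.0535572, Δλ=1.6399463 rad; a=sin²(Δφ/2)+cosφ1·cosφ2·sin²(Δλ/2)=0.3728617048; c=2·atan2(√a, √(1-a))=1.313696692; dist=6371·c=8369.562 ≈ 8369.6 km; running total=40752.1 km
Leg 6 bearing: y=sinΔλ·cosφ2=0.81780807, x=cosφ1·sinφ2-sinφ1·cosφ2·cosΔλ=-0.51626870; θ=atan2(y, x)=122.2635° ≈ 122.3°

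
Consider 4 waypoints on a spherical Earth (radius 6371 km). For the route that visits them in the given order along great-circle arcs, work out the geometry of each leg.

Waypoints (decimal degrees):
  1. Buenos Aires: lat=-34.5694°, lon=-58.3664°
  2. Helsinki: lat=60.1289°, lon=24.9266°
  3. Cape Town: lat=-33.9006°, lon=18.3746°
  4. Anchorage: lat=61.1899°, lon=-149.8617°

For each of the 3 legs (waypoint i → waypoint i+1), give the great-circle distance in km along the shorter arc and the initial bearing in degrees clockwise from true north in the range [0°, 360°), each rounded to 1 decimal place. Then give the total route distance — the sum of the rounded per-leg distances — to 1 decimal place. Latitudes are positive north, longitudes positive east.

Leg 1: φ1=-0.6033499, φ2=1.0494473, Δφ=1.6527971, Δλ=1.4537371 rad; a=sin²(Δφ/2)+cosφ1·cosφ2·sin²(Δλ/2)=0.7220626101; c=2·atan2(√a, √(1-a))=2.030993996; dist=6371·c=12939.463 ≈ 12939.5 km; running total=12939.5 km
Leg 1 bearing: y=sinΔλ·cosφ2=0.49464195, x=cosφ1·sinφ2-sinφ1·cosφ2·cosΔλ=0.74704895; θ=atan2(y, x)=33.5097° ≈ 33.5°
Leg 2: φ1=1.0494473, φ2=-0.5916771, Δφ=-1.6411244, Δλ=-0.1143540 rad; a=sin²(Δφ/2)+cosφ1·cosφ2·sin²(Δλ/2)=0.5364850108; c=2·atan2(√a, √(1-a))=1.643831260; dist=6371·c=10472.849 ≈ 10472.8 km; running total=23412.3 km
Leg 2 bearing: y=sinΔλ·cosφ2=-0.09470781, x=cosφ1·sinφ2-sinφ1·cosφ2·cosΔλ=-0.99282718; θ=atan2(y, x)=-174.5509° <0 so +360° → 185.4491° ≈ 185.4°
Leg 3: φ1=-0.5916771, φ2=1.0679652, Δφ=1.6596423, Δλ=-2.9362774 rad; a=sin²(Δφ/2)+cosφ1·cosφ2·sin²(Δλ/2)=0.9401509233; c=2·atan2(√a, √(1-a))=2.647294404; dist=6371·c=16865.913 ≈ 16865.9 km; running total=40278.2 km
Leg 3 bearing: y=sinΔλ·cosφ2=-0.09824943, x=cosφ1·sinφ2-sinφ1·cosφ2·cosΔλ=0.46412898; θ=atan2(y, x)=-11.9522° <0 so +360° → 348.0478° ≈ 348.0°

Leg 1: dist=12939.5 km, bearing=33.5°
Leg 2: dist=10472.8 km, bearing=185.4°
Leg 3: dist=16865.9 km, bearing=348.0°
Total: 40278.2 km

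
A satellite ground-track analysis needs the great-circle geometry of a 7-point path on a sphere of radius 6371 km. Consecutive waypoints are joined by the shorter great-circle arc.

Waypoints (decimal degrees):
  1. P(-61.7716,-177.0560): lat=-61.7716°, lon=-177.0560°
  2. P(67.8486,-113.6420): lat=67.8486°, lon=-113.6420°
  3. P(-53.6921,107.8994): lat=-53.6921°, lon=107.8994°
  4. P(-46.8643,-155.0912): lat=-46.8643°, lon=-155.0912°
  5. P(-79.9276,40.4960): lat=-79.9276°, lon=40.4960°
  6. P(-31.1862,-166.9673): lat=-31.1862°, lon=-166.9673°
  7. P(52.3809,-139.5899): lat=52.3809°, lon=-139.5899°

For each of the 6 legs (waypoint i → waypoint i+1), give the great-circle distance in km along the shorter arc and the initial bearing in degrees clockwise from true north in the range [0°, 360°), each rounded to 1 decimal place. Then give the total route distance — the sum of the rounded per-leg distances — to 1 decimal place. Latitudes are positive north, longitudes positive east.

Leg 1: dist=15279.4 km, bearing=29.9°
Leg 2: dist=17345.3 km, bearing=285.2°
Leg 3: dist=6383.5 km, bearing=126.3°
Leg 4: dist=5881.4 km, bearing=183.4°
Leg 5: dist=7544.2 km, bearing=154.8°
Leg 6: dist=9666.2 km, bearing=16.3°
Total: 62100.0 km

Leg 1: φ1=-1.0781178, φ2=1.1841815, Δφ=2.2622993, Δλ=1.1067831 rad; a=sin²(Δφ/2)+cosφ1·cosφ2·sin²(Δλ/2)=0.8681112850; c=2·atan2(√a, √(1-a))=2.398267796; dist=6371·c=15279.364 ≈ 15279.4 km; running total=15279.4 km
Leg 1 bearing: y=sinΔλ·cosφ2=0.33718684, x=cosφ1·sinφ2-sinφ1·cosφ2·cosΔλ=0.58675494; θ=atan2(y, x)=29.8844° ≈ 29.9°
Leg 2: φ1=1.1841815, φ2=-0.9371039, Δφ=-2.1212854, Δλ=3.8666269 rad; a=sin²(Δφ/2)+cosφ1·cosφ2·sin²(Δλ/2)=0.9567376613; c=2·atan2(√a, √(1-a))=2.722541233; dist=6371·c=17345.310 ≈ 17345.3 km; running total=32624.7 km
Leg 2 bearing: y=sinΔλ·cosφ2=-0.39267377, x=cosφ1·sinφ2-sinφ1·cosφ2·cosΔλ=0.10663090; θ=atan2(y, x)=-74.8076° <0 so +360° → 285.1924° ≈ 285.2°
Leg 3: φ1=-0.9371039, φ2=-0.8179363, Δφ=0.1191676, Δλ=-4.5900519 rad; a=sin²(Δφ/2)+cosφ1·cosφ2·sin²(Δλ/2)=0.2306746898; c=2·atan2(√a, √(1-a))=1.001961621; dist=6371·c=6383.497 ≈ 6383.5 km; running total=39008.2 km
Leg 3 bearing: y=sinΔλ·cosφ2=0.67861850, x=cosφ1·sinφ2-sinφ1·cosφ2·cosΔλ=-0.49933199; θ=atan2(y, x)=126.3459° ≈ 126.3°
Leg 4: φ1=-0.8179363, φ2=-1.3949998, Δφ=-0.5770634, Δλ=3.4136406 rad; a=sin²(Δφ/2)+cosφ1·cosφ2·sin²(Δλ/2)=0.1983459034; c=2·atan2(√a, √(1-a))=0.923153532; dist=6371·c=5881.411 ≈ 5881.4 km; running total=44889.6 km
Leg 4 bearing: y=sinΔλ·cosφ2=-0.04699442, x=cosφ1·sinφ2-sinφ1·cosφ2·cosΔλ=-0.79612232; θ=atan2(y, x)=-176.6218° <0 so +360° → 183.3782° ≈ 183.4°
Leg 5: φ1=-1.3949998, φ2=-0.5443019, Δφ=0.8506979, Δλ=-3.6209177 rad; a=sin²(Δφ/2)+cosφ1·cosφ2·sin²(Δλ/2)=0.3114587210; c=2·atan2(√a, √(1-a))=1.184152032; dist=6371·c=7544.233 ≈ 7544.2 km; running total=52433.8 km
Leg 5 bearing: y=sinΔλ·cosφ2=0.39453472, x=cosφ1·sinφ2-sinφ1·cosφ2·cosΔλ=-0.83794457; θ=atan2(y, x)=154.7872° ≈ 154.8°
Leg 6: φ1=-0.5443019, φ2=0.9142192, Δφ=1.4585210, Δλ=0.4778258 rad; a=sin²(Δφ/2)+cosφ1·cosφ2·sin²(Δλ/2)=0.4732241613; c=2·atan2(√a, √(1-a))=1.517219021; dist=6371·c=9666.202 ≈ 9666.2 km; running total=62100.0 km
Leg 6 bearing: y=sinΔλ·cosφ2=0.28069642, x=cosφ1·sinφ2-sinφ1·cosφ2·cosΔλ=0.95830149; θ=atan2(y, x)=16.3259° ≈ 16.3°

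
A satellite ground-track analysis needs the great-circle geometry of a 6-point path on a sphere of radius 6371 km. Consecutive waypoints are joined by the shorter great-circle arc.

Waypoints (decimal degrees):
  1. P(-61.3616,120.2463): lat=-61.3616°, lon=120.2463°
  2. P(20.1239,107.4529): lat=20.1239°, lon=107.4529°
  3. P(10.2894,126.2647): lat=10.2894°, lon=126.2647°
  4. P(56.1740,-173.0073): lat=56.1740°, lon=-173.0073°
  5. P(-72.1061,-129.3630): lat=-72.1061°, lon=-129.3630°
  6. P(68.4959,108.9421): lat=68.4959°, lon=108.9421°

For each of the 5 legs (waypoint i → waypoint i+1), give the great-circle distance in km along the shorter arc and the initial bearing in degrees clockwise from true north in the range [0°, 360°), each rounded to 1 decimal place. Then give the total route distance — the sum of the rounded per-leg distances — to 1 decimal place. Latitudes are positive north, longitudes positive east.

Leg 1: dist=9132.7 km, bearing=347.9°
Leg 2: dist=2292.5 km, bearing=115.7°
Leg 3: dist=7272.7 km, bearing=32.3°
Leg 4: dist=14657.6 km, bearing=163.5°
Leg 5: dist=17883.7 km, bearing=288.2°
Total: 51239.2 km

Leg 1: φ1=-1.0709620, φ2=0.3512283, Δφ=1.4221903, Δλ=-0.2232870 rad; a=sin²(Δφ/2)+cosφ1·cosφ2·sin²(Δλ/2)=0.4315560596; c=2·atan2(√a, √(1-a))=1.433477293; dist=6371·c=9132.684 ≈ 9132.7 km; running total=9132.7 km
Leg 1 bearing: y=sinΔλ·cosφ2=-0.20791767, x=cosφ1·sinφ2-sinφ1·cosφ2·cosΔλ=0.96852050; θ=atan2(y, x)=-12.1161° <0 so +360° → 347.8839° ≈ 347.9°
Leg 2: φ1=0.3512283, φ2=0.1795839, Δφ=-0.1716444, Δλ=0.3283278 rad; a=sin²(Δφ/2)+cosφ1·cosφ2·sin²(Δλ/2)=0.0320221116; c=2·atan2(√a, √(1-a))=0.359832613; dist=6371·c=2292.494 ≈ 2292.5 km; running total=11425.2 km
Leg 2 bearing: y=sinΔλ·cosφ2=0.31727487, x=cosφ1·sinφ2-sinφ1·cosφ2·cosΔλ=-0.15272014; θ=atan2(y, x)=115.7038° ≈ 115.7°
Leg 3: φ1=0.1795839, φ2=0.9804213, Δφ=0.8008373, Δλ=-5.2232818 rad; a=sin²(Δφ/2)+cosφ1·cosφ2·sin²(Δλ/2)=0.2919016296; c=2·atan2(√a, √(1-a))=1.141537771; dist=6371·c=7272.737 ≈ 7272.7 km; running total=18697.9 km
Leg 3 bearing: y=sinΔλ·cosφ2=0.48559018, x=cosφ1·sinφ2-sinφ1·cosφ2·cosΔλ=0.76875383; θ=atan2(y, x)=32.2789° ≈ 32.3°
Leg 4: φ1=0.9804213, φ2=-1.2584889, Δφ=-2.2389101, Δλ=0.7617367 rad; a=sin²(Δφ/2)+cosφ1·cosφ2·sin²(Δλ/2)=0.8333877392; c=2·atan2(√a, √(1-a))=2.300669979; dist=6371·c=14657.568 ≈ 14657.6 km; running total=33355.5 km
Leg 4 bearing: y=sinΔλ·cosφ2=0.21206124, x=cosφ1·sinφ2-sinφ1·cosφ2·cosΔλ=-0.71445118; θ=atan2(y, x)=163.4682° ≈ 163.5°
Leg 5: φ1=-1.2584889, φ2=1.1954790, Δφ=2.4539678, Δλ=4.1592086 rad; a=sin²(Δφ/2)+cosφ1·cosφ2·sin²(Δλ/2)=0.9722804614; c=2·atan2(√a, √(1-a))=2.807051068; dist=6371·c=17883.722 ≈ 17883.7 km; running total=51239.2 km
Leg 5 bearing: y=sinΔλ·cosφ2=-0.31189711, x=cosφ1·sinφ2-sinφ1·cosφ2·cosΔλ=0.10259074; θ=atan2(y, x)=-71.7927° <0 so +360° → 288.2073° ≈ 288.2°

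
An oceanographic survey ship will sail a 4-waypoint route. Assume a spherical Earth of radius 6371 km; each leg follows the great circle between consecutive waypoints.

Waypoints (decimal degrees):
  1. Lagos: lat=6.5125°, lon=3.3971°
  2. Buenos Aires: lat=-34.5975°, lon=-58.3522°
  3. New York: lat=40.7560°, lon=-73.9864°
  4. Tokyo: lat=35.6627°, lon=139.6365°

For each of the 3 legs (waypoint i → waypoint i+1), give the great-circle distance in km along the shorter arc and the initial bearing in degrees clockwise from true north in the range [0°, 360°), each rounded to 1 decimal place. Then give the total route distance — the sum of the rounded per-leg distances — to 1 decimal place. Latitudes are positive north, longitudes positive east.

Leg 1: φ1=0.1136646, φ2=-0.6038403, Δφ=-0.7175049, Δλ=-1.0777286 rad; a=sin²(Δφ/2)+cosφ1·cosφ2·sin²(Δλ/2)=0.3386438718; c=2·atan2(√a, √(1-a))=1.242202661; dist=6371·c=7914.073 ≈ 7914.1 km; running total=7914.1 km
Leg 1 bearing: y=sinΔλ·cosφ2=-0.72511027, x=cosφ1·sinφ2-sinφ1·cosφ2·cosΔλ=-0.60833535; θ=atan2(y, x)=-129.9952° <0 so +360° → 230.0048° ≈ 230.0°
Leg 2: φ1=-0.6038403, φ2=0.7113264, Δφ=1.3151667, Δλ=-0.2728683 rad; a=sin²(Δφ/2)+cosφ1·cosφ2·sin²(Δλ/2)=0.3851076147; c=2·atan2(√a, √(1-a))=1.338939797; dist=6371·c=8530.385 ≈ 8530.4 km; running total=16444.5 km
Leg 2 bearing: y=sinΔλ·cosφ2=-0.20414132, x=cosφ1·sinφ2-sinφ1·cosφ2·cosΔλ=0.95159092; θ=atan2(y, x)=-12.1079° <0 so +360° → 347.8921° ≈ 347.9°
Leg 3: φ1=0.7113264, φ2=0.6224315, Δφ=-0.0888949, Δλ=3.7284230 rad; a=sin²(Δφ/2)+cosφ1·cosφ2·sin²(Δλ/2)=0.5659310335; c=2·atan2(√a, √(1-a))=1.703043543; dist=6371·c=10850.090 ≈ 10850.1 km; running total=27294.6 km
Leg 3 bearing: y=sinΔλ·cosφ2=-0.44988073, x=cosφ1·sinφ2-sinφ1·cosφ2·cosΔλ=0.88330047; θ=atan2(y, x)=-26.9906° <0 so +360° → 333.0094° ≈ 333.0°

Leg 1: dist=7914.1 km, bearing=230.0°
Leg 2: dist=8530.4 km, bearing=347.9°
Leg 3: dist=10850.1 km, bearing=333.0°
Total: 27294.6 km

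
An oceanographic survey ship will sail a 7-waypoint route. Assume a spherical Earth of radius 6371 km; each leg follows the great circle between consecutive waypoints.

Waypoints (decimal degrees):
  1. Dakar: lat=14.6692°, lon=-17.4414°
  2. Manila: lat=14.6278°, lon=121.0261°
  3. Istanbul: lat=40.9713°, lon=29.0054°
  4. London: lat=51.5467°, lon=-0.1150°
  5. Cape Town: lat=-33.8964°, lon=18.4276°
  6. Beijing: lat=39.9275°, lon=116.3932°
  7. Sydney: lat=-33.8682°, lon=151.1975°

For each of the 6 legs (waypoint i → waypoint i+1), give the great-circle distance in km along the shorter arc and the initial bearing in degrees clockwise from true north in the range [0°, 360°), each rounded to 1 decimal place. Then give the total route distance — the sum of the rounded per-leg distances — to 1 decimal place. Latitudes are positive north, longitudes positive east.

Leg 1: φ1=0.2560258, φ2=0.2553033, Δφ=-0.0007226, Δλ=2.4167138 rad; a=sin²(Δφ/2)+cosφ1·cosφ2·sin²(Δλ/2)=0.8183768182; c=2·atan2(√a, √(1-a))=2.261077014; dist=6371·c=14405.322 ≈ 14405.3 km; running total=14405.3 km
Leg 1 bearing: y=sinΔλ·cosφ2=0.64155334, x=cosφ1·sinφ2-sinφ1·cosφ2·cosΔλ=0.42773136; θ=atan2(y, x)=56.3081° ≈ 56.3°
Leg 2: φ1=0.2553033, φ2=0.7150841, Δφ=0.4597808, Δλ=-1.6060642 rad; a=sin²(Δφ/2)+cosφ1·cosφ2·sin²(Δλ/2)=0.4300876073; c=2·atan2(√a, √(1-a))=1.430511867; dist=6371·c=9113.791 ≈ 9113.8 km; running total=23519.1 km
Leg 2 bearing: y=sinΔλ·cosφ2=-0.75456859, x=cosφ1·sinφ2-sinφ1·cosφ2·cosΔλ=0.64115152; θ=atan2(y, x)=-49.6457° <0 so +360° → 310.3543° ≈ 310.4°
Leg 3: φ1=0.7150841, φ2=0.8996596, Δφ=0.1845755, Δλ=-0.5082469 rad; a=sin²(Δφ/2)+cosφ1·cosφ2·sin²(Δλ/2)=0.0381680728; c=2·atan2(√a, √(1-a))=0.393262293; dist=6371·c=2505.474 ≈ 2505.5 km; running total=26024.6 km
Leg 3 bearing: y=sinΔλ·cosφ2=-0.30263402, x=cosφ1·sinφ2-sinφ1·cosφ2·cosΔλ=0.23506964; θ=atan2(y, x)=-52.1619° <0 so +360° → 307.8381° ≈ 307.8°
Leg 4: φ1=0.8996596, φ2=-0.5916038, Δφ=-1.4912634, Δλ=0.3236294 rad; a=sin²(Δφ/2)+cosφ1·cosφ2·sin²(Δλ/2)=0.4736737408; c=2·atan2(√a, √(1-a))=1.518119450; dist=6371·c=9671.939 ≈ 9671.9 km; running total=35696.5 km
Leg 4 bearing: y=sinΔλ·cosφ2=0.26396307, x=cosφ1·sinφ2-sinφ1·cosφ2·cosΔλ=-0.96309460; θ=atan2(y, x)=164.6729° ≈ 164.7°
Leg 5: φ1=-0.5916038, φ2=0.6968663, Δφ=1.2884701, Δλ=1.7098223 rad; a=sin²(Δφ/2)+cosφ1·cosφ2·sin²(Δλ/2)=0.7230731644; c=2·atan2(√a, √(1-a))=2.033251051; dist=6371·c=12953.842 ≈ 12953.8 km; running total=48650.3 km
Leg 5 bearing: y=sinΔλ·cosφ2=0.75945813, x=cosφ1·sinφ2-sinφ1·cosφ2·cosΔλ=0.47347313; θ=atan2(y, x)=58.0591° ≈ 58.1°
Leg 6: φ1=0.6968663, φ2=-0.5911116, Δφ=-1.2879779, Δλ=0.6074496 rad; a=sin²(Δφ/2)+cosφ1·cosφ2·sin²(Δλ/2)=0.4174226129; c=2·atan2(√a, √(1-a))=1.404881388; dist=6371·c=8950.499 ≈ 8950.5 km; running total=57600.8 km
Leg 6 bearing: y=sinΔλ·cosφ2=0.47392704, x=cosφ1·sinφ2-sinφ1·cosφ2·cosΔλ=-0.86493761; θ=atan2(y, x)=151.2803° ≈ 151.3°

Leg 1: dist=14405.3 km, bearing=56.3°
Leg 2: dist=9113.8 km, bearing=310.4°
Leg 3: dist=2505.5 km, bearing=307.8°
Leg 4: dist=9671.9 km, bearing=164.7°
Leg 5: dist=12953.8 km, bearing=58.1°
Leg 6: dist=8950.5 km, bearing=151.3°
Total: 57600.8 km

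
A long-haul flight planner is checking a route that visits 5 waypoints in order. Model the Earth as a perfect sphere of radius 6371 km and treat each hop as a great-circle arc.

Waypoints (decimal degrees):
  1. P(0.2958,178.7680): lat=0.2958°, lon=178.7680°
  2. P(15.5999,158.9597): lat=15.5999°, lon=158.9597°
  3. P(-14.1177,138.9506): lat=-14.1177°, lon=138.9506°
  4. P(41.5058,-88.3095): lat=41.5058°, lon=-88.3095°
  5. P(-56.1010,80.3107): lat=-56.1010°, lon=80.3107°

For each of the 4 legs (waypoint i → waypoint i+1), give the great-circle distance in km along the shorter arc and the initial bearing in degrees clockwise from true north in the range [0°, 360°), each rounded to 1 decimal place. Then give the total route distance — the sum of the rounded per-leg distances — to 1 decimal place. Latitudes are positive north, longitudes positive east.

Leg 1: φ1=0.0051627, φ2=0.2722696, Δφ=0.2671069, Δλ=-0.3457201 rad; a=sin²(Δφ/2)+cosφ1·cosφ2·sin²(Δλ/2)=0.0462247186; c=2·atan2(√a, √(1-a))=0.433382320; dist=6371·c=2761.079 ≈ 2761.1 km; running total=2761.1 km
Leg 1 bearing: y=sinΔλ·cosφ2=-0.32639112, x=cosφ1·sinφ2-sinφ1·cosφ2·cosΔλ=0.26423629; θ=atan2(y, x)=-51.0074° <0 so +360° → 308.9926° ≈ 309.0°
Leg 2: φ1=0.2722696, φ2=-0.2464003, Δφ=-0.5186700, Δλ=-0.3492247 rad; a=sin²(Δφ/2)+cosφ1·cosφ2·sin²(Δλ/2)=0.0939514634; c=2·atan2(√a, √(1-a))=0.623059328; dist=6371·c=3969.511 ≈ 3969.5 km; running total=6730.6 km
Leg 2 bearing: y=sinΔλ·cosφ2=-0.33183474, x=cosφ1·sinφ2-sinφ1·cosφ2·cosΔλ=-0.47998338; θ=atan2(y, x)=-145.3421° <0 so +360° → 214.6579° ≈ 214.7°
Leg 3: φ1=-0.2464003, φ2=0.7244129, Δφ=0.9708132, Δλ=-3.9664370 rad; a=sin²(Δφ/2)+cosφ1·cosφ2·sin²(Δλ/2)=0.8272698140; c=2·atan2(√a, √(1-a))=2.284369851; dist=6371·c=14553.720 ≈ 14553.7 km; running total=21284.3 km
Leg 3 bearing: y=sinΔλ·cosφ2=0.55001539, x=cosφ1·sinφ2-sinφ1·cosφ2·cosΔλ=0.51871085; θ=atan2(y, x)=46.6778° ≈ 46.7°
Leg 4: φ1=0.7244129, φ2=-0.9791472, Δφ=-1.7035600, Δλ=2.9429777 rad; a=sin²(Δφ/2)+cosφ1·cosφ2·sin²(Δλ/2)=0.9797595331; c=2·atan2(√a, √(1-a))=2.856085951; dist=6371·c=18196.124 ≈ 18196.1 km; running total=39480.4 km
Leg 4 bearing: y=sinΔλ·cosφ2=0.11004679, x=cosφ1·sinφ2-sinφ1·cosφ2·cosΔλ=-0.25925444; θ=atan2(y, x)=157.0000° ≈ 157.0°

Leg 1: dist=2761.1 km, bearing=309.0°
Leg 2: dist=3969.5 km, bearing=214.7°
Leg 3: dist=14553.7 km, bearing=46.7°
Leg 4: dist=18196.1 km, bearing=157.0°
Total: 39480.4 km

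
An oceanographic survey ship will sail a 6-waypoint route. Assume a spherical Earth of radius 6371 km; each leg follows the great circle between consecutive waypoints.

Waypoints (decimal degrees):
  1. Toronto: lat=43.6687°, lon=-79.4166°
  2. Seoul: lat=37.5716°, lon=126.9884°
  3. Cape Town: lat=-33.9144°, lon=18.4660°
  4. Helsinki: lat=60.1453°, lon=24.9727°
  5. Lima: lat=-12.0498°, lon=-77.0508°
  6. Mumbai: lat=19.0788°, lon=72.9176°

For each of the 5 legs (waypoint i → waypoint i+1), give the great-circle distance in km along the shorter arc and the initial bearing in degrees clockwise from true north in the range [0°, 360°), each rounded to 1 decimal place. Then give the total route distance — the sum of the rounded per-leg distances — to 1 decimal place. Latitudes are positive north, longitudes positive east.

Leg 1: dist=10597.6 km, bearing=339.3°
Leg 2: dist=13711.4 km, bearing=250.3°
Leg 3: dist=10476.0 km, bearing=3.2°
Leg 4: dist=11832.0 km, bearing=274.4°
Leg 5: dist=16709.7 km, bearing=72.5°
Total: 63326.7 km

Leg 1: φ1=0.7621626, φ2=0.6557481, Δφ=-0.1064145, Δλ=3.6024468 rad; a=sin²(Δφ/2)+cosφ1·cosφ2·sin²(Δλ/2)=0.5462391203; c=2·atan2(√a, √(1-a))=1.663406893; dist=6371·c=10597.565 ≈ 10597.6 km; running total=10597.6 km
Leg 1 bearing: y=sinΔλ·cosφ2=-0.35247623, x=cosφ1·sinφ2-sinφ1·cosφ2·cosΔλ=0.93124019; θ=atan2(y, x)=-20.7318° <0 so +360° → 339.2682° ≈ 339.3°
Leg 2: φ1=0.6557481, φ2=-0.5919179, Δφ=-1.2476661, Δλ=-1.8940732 rad; a=sin²(Δφ/2)+cosφ1·cosφ2·sin²(Δλ/2)=0.7745822794; c=2·atan2(√a, √(1-a))=2.152160563; dist=6371·c=13711.415 ≈ 13711.4 km; running total=24309.0 km
Leg 2 bearing: y=sinΔλ·cosφ2=-0.78688432, x=cosφ1·sinφ2-sinφ1·cosφ2·cosΔλ=-0.28148065; θ=atan2(y, x)=-109.6829° <0 so +360° → 250.3171° ≈ 250.3°
Leg 3: φ1=-0.5919179, φ2=1.0497335, Δφ=1.6416515, Δλ=0.1135633 rad; a=sin²(Δφ/2)+cosφ1·cosφ2·sin²(Δλ/2)=0.5367284375; c=2·atan2(√a, √(1-a))=1.644319424; dist=6371·c=10475.959 ≈ 10476.0 km; running total=34785.0 km
Leg 3 bearing: y=sinΔλ·cosφ2=0.05641064, x=cosφ1·sinφ2-sinφ1·cosφ2·cosΔλ=0.99570173; θ=atan2(y, x)=3.2426° ≈ 3.2°
Leg 4: φ1=1.0497335, φ2=-0.2103087, Δφ=-1.2600422, Δλ=-1.7806460 rad; a=sin²(Δφ/2)+cosφ1·cosφ2·sin²(Δλ/2)=0.6412354489; c=2·atan2(√a, √(1-a))=1.857165257; dist=6371·c=11832.000 ≈ 11832.0 km; running total=46617.0 km
Leg 4 bearing: y=sinΔλ·cosφ2=-0.95651213, x=cosφ1·sinφ2-sinφ1·cosφ2·cosΔλ=0.07276497; θ=atan2(y, x)=-85.6497° <0 so +360° → 274.3503° ≈ 274.4°
Leg 5: φ1=-0.2103087, φ2=0.3329879, Δφ=0.5432966, Δλ=2.6174424 rad; a=sin²(Δφ/2)+cosφ1·cosφ2·sin²(Δλ/2)=0.9342018815; c=2·atan2(√a, √(1-a))=2.622770373; dist=6371·c=16709.670 ≈ 16709.7 km; running total=63326.7 km
Leg 5 bearing: y=sinΔλ·cosφ2=0.47298629, x=cosφ1·sinφ2-sinφ1·cosφ2·cosΔλ=0.14885858; θ=atan2(y, x)=72.5301° ≈ 72.5°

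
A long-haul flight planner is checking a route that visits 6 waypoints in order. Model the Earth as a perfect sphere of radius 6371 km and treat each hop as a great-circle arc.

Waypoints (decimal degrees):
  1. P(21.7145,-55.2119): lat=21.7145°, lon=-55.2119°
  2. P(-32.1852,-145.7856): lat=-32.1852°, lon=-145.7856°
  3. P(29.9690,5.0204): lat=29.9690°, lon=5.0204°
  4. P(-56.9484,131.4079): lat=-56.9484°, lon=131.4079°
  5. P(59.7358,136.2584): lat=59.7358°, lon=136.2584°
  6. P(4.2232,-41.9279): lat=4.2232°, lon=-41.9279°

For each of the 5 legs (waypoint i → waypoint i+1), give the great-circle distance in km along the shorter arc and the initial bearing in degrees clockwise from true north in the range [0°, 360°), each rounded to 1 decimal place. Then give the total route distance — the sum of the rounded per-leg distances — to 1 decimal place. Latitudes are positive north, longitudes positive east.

Leg 1: φ1=0.3789895, φ2=-0.5617377, Δφ=-0.9407272, Δλ=-1.5808093 rad; a=sin²(Δφ/2)+cosφ1·cosφ2·sin²(Δλ/2)=0.6024732440; c=2·atan2(√a, √(1-a))=1.777205361; dist=6371·c=11322.575 ≈ 11322.6 km; running total=11322.6 km
Leg 1 bearing: y=sinΔλ·cosφ2=-0.84628836, x=cosφ1·sinφ2-sinφ1·cosφ2·cosΔλ=-0.49172447; θ=atan2(y, x)=-120.1582° <0 so +360° → 239.8418° ≈ 239.8°
Leg 2: φ1=-0.5617377, φ2=0.5230577, Δφ=1.0847954, Δλ=2.6320612 rad; a=sin²(Δφ/2)+cosφ1·cosφ2·sin²(Δλ/2)=0.9530596993; c=2·atan2(√a, √(1-a))=2.704814788; dist=6371·c=17232.375 ≈ 17232.4 km; running total=28555.0 km
Leg 2 bearing: y=sinΔλ·cosφ2=0.42255158, x=cosφ1·sinφ2-sinφ1·cosφ2·cosΔλ=0.01994481; θ=atan2(y, x)=87.2976° ≈ 87.3°
Leg 3: φ1=0.5230577, φ2=-0.9939371, Δφ=-1.5169948, Δλ=2.2058780 rad; a=sin²(Δφ/2)+cosφ1·cosφ2·sin²(Δλ/2)=0.8494941360; c=2·atan2(√a, √(1-a))=2.344778103; dist=6371·c=14938.581 ≈ 14938.6 km; running total=43493.6 km
Leg 3 bearing: y=sinΔλ·cosφ2=0.43905494, x=cosφ1·sinφ2-sinφ1·cosφ2·cosΔλ=-0.56448752; θ=atan2(y, x)=142.1244° ≈ 142.1°
Leg 4: φ1=-0.9939371, φ2=1.0425864, Δφ=2.0365235, Δλ=0.0846572 rad; a=sin²(Δφ/2)+cosφ1·cosφ2·sin²(Δλ/2)=0.7250285089; c=2·atan2(√a, √(1-a))=2.037625515; dist=6371·c=12981.712 ≈ 12981.7 km; running total=56475.3 km
Leg 4 bearing: y=sinΔλ·cosφ2=0.04261527, x=cosφ1·sinφ2-sinφ1·cosφ2·cosΔλ=0.89198241; θ=atan2(y, x)=2.7353° ≈ 2.7°
Leg 5: φ1=1.0425864, φ2=0.0737087, Δφ=-0.9688776, Δλ=-3.1099376 rad; a=sin²(Δφ/2)+cosφ1·cosφ2·sin²(Δλ/2)=0.7193811981; c=2·atan2(√a, √(1-a))=2.025017283; dist=6371·c=12901.385 ≈ 12901.4 km; running total=69376.7 km
Leg 5 bearing: y=sinΔλ·cosφ2=-0.03156381, x=cosφ1·sinφ2-sinφ1·cosφ2·cosΔλ=0.89804860; θ=atan2(y, x)=-2.0130° <0 so +360° → 357.9870° ≈ 358.0°

Leg 1: dist=11322.6 km, bearing=239.8°
Leg 2: dist=17232.4 km, bearing=87.3°
Leg 3: dist=14938.6 km, bearing=142.1°
Leg 4: dist=12981.7 km, bearing=2.7°
Leg 5: dist=12901.4 km, bearing=358.0°
Total: 69376.7 km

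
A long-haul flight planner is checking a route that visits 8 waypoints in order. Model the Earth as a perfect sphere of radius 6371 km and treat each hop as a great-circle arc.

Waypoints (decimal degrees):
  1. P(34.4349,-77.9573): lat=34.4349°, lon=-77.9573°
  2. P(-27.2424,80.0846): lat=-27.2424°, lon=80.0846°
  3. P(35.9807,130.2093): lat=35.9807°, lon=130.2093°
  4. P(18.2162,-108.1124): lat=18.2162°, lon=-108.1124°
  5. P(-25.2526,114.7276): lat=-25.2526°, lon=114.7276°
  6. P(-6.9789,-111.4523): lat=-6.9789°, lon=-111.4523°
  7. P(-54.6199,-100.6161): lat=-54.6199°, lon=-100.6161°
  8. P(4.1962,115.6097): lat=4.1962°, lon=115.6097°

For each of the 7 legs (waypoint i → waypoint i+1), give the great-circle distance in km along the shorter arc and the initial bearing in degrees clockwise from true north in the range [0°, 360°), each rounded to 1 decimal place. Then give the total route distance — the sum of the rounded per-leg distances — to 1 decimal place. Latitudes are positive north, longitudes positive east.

Leg 1: dist=17777.2 km, bearing=75.1°
Leg 2: dist=8774.6 km, bearing=39.3°
Leg 3: dist=11420.7 km, bearing=56.0°
Leg 4: dist=15540.2 km, bearing=252.2°
Leg 5: dist=13869.7 km, bearing=119.4°
Leg 6: dist=5385.2 km, bearing=171.6°
Leg 7: dist=13532.5 km, bearing=223.8°
Total: 86300.1 km

Leg 1: φ1=0.6010024, φ2=-0.4754696, Δφ=-1.0764720, Δλ=2.7583515 rad; a=sin²(Δφ/2)+cosφ1·cosφ2·sin²(Δλ/2)=0.9694684399; c=2·atan2(√a, √(1-a))=2.790323830; dist=6371·c=17777.153 ≈ 17777.2 km; running total=17777.2 km
Leg 1 bearing: y=sinΔλ·cosφ2=0.33245151, x=cosφ1·sinφ2-sinφ1·cosφ2·cosΔλ=0.08873291; θ=atan2(y, x)=75.0558° ≈ 75.1°
Leg 2: φ1=-0.4754696, φ2=0.6279817, Δφ=1.1034513, Δλ=0.8748411 rad; a=sin²(Δφ/2)+cosφ1·cosφ2·sin²(Δλ/2)=0.4038406166; c=2·atan2(√a, √(1-a))=1.377271849; dist=6371·c=8774.599 ≈ 8774.6 km; running total=26551.8 km
Leg 2 bearing: y=sinΔλ·cosφ2=0.62102522, x=cosφ1·sinφ2-sinφ1·cosφ2·cosΔλ=0.75982970; θ=atan2(y, x)=39.2599° ≈ 39.3°
Leg 3: φ1=0.6279817, φ2=0.3179327, Δφ=-0.3100490, Δλ=-4.1594983 rad; a=sin²(Δφ/2)+cosφ1·cosφ2·sin²(Δλ/2)=0.6100014192; c=2·atan2(√a, √(1-a))=1.792613707; dist=6371·c=11420.742 ≈ 11420.7 km; running total=37972.5 km
Leg 3 bearing: y=sinΔλ·cosφ2=0.80836059, x=cosφ1·sinφ2-sinφ1·cosφ2·cosΔλ=0.54603288; θ=atan2(y, x)=55.9617° ≈ 56.0°
Leg 4: φ1=0.3179327, φ2=-0.4407410, Δφ=-0.7586737, Δλ=3.8892917 rad; a=sin²(Δφ/2)+cosφ1·cosφ2·sin²(Δλ/2)=0.8816529222; c=2·atan2(√a, √(1-a))=2.439211198; dist=6371·c=15540.215 ≈ 15540.2 km; running total=53512.7 km
Leg 4 bearing: y=sinΔλ·cosφ2=-0.61497417, x=cosφ1·sinφ2-sinφ1·cosφ2·cosΔλ=-0.19791654; θ=atan2(y, x)=-107.8397° <0 so +360° → 252.1603° ≈ 252.2°
Leg 5: φ1=-0.4407410, φ2=-0.1218048, Δφ=0.3189362, Δλ=-3.9475840 rad; a=sin²(Δφ/2)+cosφ1·cosφ2·sin²(Δλ/2)=0.7848767802; c=2·atan2(√a, √(1-a))=2.177002279; dist=6371·c=13869.682 ≈ 13869.7 km; running total=67382.4 km
Leg 5 bearing: y=sinΔλ·cosφ2=0.71617162, x=cosφ1·sinφ2-sinφ1·cosφ2·cosΔλ=-0.40308694; θ=atan2(y, x)=119.3724° ≈ 119.4°
Leg 6: φ1=-0.1218048, φ2=-0.9532971, Δφ=-0.8314923, Δλ=0.1891274 rad; a=sin²(Δφ/2)+cosφ1·cosφ2·sin²(Δλ/2)=0.1682370135; c=2·atan2(√a, √(1-a))=0.845274455; dist=6371·c=5385.244 ≈ 5385.2 km; running total=72767.6 km
Leg 6 bearing: y=sinΔλ·cosφ2=0.10885273, x=cosφ1·sinφ2-sinφ1·cosφ2·cosΔλ=-0.74019211; θ=atan2(y, x)=171.6340° ≈ 171.6°
Leg 7: φ1=-0.9532971, φ2=0.0732375, Δφ=1.0265346, Δλ=3.7738521 rad; a=sin²(Δφ/2)+cosφ1·cosφ2·sin²(Δλ/2)=0.7627408097; c=2·atan2(√a, √(1-a))=2.124077416; dist=6371·c=13532.497 ≈ 13532.5 km; running total=86300.1 km
Leg 7 bearing: y=sinΔλ·cosφ2=-0.58938479, x=cosφ1·sinφ2-sinφ1·cosφ2·cosΔλ=-0.61359159; θ=atan2(y, x)=-136.1528° <0 so +360° → 223.8472° ≈ 223.8°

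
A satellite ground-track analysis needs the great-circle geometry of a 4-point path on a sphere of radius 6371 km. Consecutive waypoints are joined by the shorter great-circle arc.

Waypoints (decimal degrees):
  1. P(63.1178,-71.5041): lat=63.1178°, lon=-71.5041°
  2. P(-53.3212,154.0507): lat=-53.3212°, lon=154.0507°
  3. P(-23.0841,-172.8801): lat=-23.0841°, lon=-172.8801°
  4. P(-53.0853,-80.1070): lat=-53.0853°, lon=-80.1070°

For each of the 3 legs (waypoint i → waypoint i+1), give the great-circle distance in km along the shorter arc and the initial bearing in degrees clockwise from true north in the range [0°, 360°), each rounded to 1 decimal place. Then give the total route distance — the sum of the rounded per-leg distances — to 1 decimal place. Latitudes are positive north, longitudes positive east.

Leg 1: dist=17207.4 km, bearing=271.4°
Leg 2: dist=4358.9 km, bearing=52.6°
Leg 3: dist=8154.7 km, bearing=141.2°
Total: 29721.0 km

Leg 1: φ1=1.1016134, φ2=-0.9306305, Δφ=-2.0322439, Δλ=3.9366739 rad; a=sin²(Δφ/2)+cosφ1·cosφ2·sin²(Δλ/2)=0.9522266291; c=2·atan2(√a, √(1-a))=2.700892593; dist=6371·c=17207.387 ≈ 17207.4 km; running total=17207.4 km
Leg 1 bearing: y=sinΔλ·cosφ2=-0.42644502, x=cosφ1·sinφ2-sinφ1·cosφ2·cosΔλ=0.01043785; θ=atan2(y, x)=-88.5979° <0 so +360° → 271.4021° ≈ 271.4°
Leg 2: φ1=-0.9306305, φ2=-0.4028935, Δφ=0.5277370, Δλ=-5.7060189 rad; a=sin²(Δφ/2)+cosφ1·cosφ2·sin²(Δλ/2)=0.1125317509; c=2·atan2(√a, √(1-a))=0.684181709; dist=6371·c=4358.922 ≈ 4358.9 km; running total=21566.3 km
Leg 2 bearing: y=sinΔλ·cosφ2=0.50196142, x=cosφ1·sinφ2-sinφ1·cosφ2·cosΔλ=0.38406790; θ=atan2(y, x)=52.5792° ≈ 52.6°
Leg 3: φ1=-0.4028935, φ2=-0.9265133, Δφ=-0.5236197, Δλ=1.6191961 rad; a=sin²(Δφ/2)+cosφ1·cosφ2·sin²(Δλ/2)=0.3566253017; c=2·atan2(√a, √(1-a))=1.279964315; dist=6371·c=8154.653 ≈ 8154.7 km; running total=29721.0 km
Leg 3 bearing: y=sinΔλ·cosφ2=0.59992202, x=cosφ1·sinφ2-sinφ1·cosφ2·cosΔλ=-0.74690585; θ=atan2(y, x)=141.2282° ≈ 141.2°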